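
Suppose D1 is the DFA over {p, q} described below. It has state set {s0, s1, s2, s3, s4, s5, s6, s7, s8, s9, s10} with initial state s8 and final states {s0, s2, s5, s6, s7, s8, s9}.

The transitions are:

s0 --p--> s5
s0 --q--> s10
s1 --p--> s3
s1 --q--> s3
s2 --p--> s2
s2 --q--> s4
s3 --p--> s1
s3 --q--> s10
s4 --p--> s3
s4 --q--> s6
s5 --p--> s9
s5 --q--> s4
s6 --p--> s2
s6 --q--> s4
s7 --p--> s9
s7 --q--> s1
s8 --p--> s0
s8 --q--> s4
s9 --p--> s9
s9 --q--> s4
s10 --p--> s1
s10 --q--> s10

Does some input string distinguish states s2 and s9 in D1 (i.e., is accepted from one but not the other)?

No

First remove the unreachable states {s7}; 10 states remain.
Initial partition by acceptance: {s0,s2,s5,s6,s8,s9} | {s1,s3,s4,s10}.
Refine {s1,s3,s4,s10} on symbol q: members go to different blocks, giving {s1,s3,s10} and {s4}.
Split {s0,s2,s5,s6,s8,s9} by δ(·,q) → {s2,s5,s6,s8,s9} and {s0}.
Refine {s2,s5,s6,s8,s9} on symbol p: members go to different blocks, giving {s2,s5,s6,s9} and {s8}.
No further refinement is possible. Final partition (5 blocks): {s2,s5,s6,s9} | {s1,s3,s10} | {s4} | {s0} | {s8}.
s2 and s9 lie in the same block of the stable partition, so they are equivalent — no string distinguishes them.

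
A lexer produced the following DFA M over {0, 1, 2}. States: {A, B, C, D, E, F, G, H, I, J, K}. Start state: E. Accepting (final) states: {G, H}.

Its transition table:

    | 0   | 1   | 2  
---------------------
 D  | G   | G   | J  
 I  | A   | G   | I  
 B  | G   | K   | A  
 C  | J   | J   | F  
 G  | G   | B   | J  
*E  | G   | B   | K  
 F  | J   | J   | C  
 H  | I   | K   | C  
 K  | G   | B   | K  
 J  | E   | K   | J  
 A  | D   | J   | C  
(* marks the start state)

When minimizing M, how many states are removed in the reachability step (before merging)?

2

No path from E leads to H, I; the other 9 states are all reachable.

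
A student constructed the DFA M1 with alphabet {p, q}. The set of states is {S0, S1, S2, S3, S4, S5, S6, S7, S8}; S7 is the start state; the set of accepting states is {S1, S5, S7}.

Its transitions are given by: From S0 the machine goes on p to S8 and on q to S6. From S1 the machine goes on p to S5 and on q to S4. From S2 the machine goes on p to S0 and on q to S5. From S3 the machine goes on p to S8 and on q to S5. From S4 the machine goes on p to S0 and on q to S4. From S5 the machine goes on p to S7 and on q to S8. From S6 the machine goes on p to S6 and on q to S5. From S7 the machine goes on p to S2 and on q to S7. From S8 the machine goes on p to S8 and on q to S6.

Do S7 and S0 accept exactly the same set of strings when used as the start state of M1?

First remove the unreachable states {S1,S3,S4}; 6 states remain.
P0 = {S5,S7} | {S0,S2,S6,S8}.
On input p, block {S5,S7} splits into {S5} and {S7}.
Refine {S0,S2,S6,S8} on symbol q: members go to different blocks, giving {S0,S8} and {S2,S6}.
Refine {S2,S6} on symbol p: members go to different blocks, giving {S2} and {S6}.
The partition is now stable with 5 blocks: {S5} | {S0,S8} | {S7} | {S2} | {S6}.
S7 and S0 end up in different blocks, so they are distinguishable. For instance, the string 'ε' is accepted from only S7.

No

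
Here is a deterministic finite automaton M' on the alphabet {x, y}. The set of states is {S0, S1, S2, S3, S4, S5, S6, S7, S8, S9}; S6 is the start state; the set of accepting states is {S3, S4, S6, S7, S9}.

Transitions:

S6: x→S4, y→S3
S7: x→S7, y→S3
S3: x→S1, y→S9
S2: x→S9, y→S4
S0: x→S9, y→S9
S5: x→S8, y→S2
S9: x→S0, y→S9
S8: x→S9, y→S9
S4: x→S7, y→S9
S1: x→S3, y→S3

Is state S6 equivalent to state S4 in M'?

First remove the unreachable states {S2,S5,S8}; 7 states remain.
P0 = {S3,S4,S6,S7,S9} | {S0,S1}.
On input x, block {S3,S4,S6,S7,S9} splits into {S4,S6,S7} and {S3,S9}.
The partition is now stable with 3 blocks: {S4,S6,S7} | {S0,S1} | {S3,S9}.
S6 and S4 lie in the same block of the stable partition, so they are equivalent — no string distinguishes them.

Yes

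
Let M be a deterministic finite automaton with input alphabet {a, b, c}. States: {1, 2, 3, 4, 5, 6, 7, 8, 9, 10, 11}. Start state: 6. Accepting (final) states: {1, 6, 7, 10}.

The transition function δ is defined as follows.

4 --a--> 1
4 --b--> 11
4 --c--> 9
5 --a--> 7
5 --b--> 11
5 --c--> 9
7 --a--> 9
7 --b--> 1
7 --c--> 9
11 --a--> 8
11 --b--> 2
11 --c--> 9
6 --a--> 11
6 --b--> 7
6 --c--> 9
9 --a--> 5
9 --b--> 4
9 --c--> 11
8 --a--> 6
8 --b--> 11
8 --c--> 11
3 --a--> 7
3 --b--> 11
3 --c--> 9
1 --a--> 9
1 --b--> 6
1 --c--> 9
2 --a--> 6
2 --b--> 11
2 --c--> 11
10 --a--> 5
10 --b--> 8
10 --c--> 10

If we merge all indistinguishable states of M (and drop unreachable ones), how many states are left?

3

First remove the unreachable states {3,10}; 9 states remain.
Start with accepting vs non-accepting: {1,6,7} | {2,4,5,8,9,11}.
Split {2,4,5,8,9,11} by δ(·,a) → {2,4,5,8} and {9,11}.
Stable partition: {1,6,7} | {2,4,5,8} | {9,11} — 3 equivalence classes.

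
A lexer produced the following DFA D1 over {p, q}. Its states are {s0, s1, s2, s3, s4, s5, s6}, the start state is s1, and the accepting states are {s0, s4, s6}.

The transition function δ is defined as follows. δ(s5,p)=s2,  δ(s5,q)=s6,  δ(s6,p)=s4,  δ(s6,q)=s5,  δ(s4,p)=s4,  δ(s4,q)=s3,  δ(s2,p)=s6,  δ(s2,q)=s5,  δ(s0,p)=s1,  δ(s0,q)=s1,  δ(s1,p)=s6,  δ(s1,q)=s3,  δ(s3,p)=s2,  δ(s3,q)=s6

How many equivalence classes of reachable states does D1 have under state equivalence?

States {s0} cannot be reached from the start state, so discard them.
P0 = {s4,s6} | {s1,s2,s3,s5}.
On input p, block {s1,s2,s3,s5} splits into {s1,s2} and {s3,s5}.
No further refinement is possible. Final partition (3 blocks): {s4,s6} | {s1,s2} | {s3,s5}.

3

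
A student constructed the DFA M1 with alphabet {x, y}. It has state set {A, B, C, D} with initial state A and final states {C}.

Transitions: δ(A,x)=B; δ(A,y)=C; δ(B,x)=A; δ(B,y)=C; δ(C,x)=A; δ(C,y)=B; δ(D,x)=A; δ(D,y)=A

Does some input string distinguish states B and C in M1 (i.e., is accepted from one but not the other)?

First remove the unreachable states {D}; 3 states remain.
Initial partition by acceptance: {C} | {A,B}.
The partition is now stable with 2 blocks: {C} | {A,B}.
B and C end up in different blocks, so they are distinguishable. For instance, the string 'ε' is accepted from only C.

Yes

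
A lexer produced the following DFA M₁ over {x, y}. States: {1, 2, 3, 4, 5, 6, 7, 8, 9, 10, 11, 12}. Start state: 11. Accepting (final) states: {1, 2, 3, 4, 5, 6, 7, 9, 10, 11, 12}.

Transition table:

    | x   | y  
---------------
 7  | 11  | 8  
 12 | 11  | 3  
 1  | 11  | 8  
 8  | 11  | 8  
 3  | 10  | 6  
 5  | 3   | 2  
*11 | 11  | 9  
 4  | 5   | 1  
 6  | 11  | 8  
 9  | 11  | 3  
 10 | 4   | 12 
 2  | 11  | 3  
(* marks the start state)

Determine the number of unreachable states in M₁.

Starting at 11 and following transitions, the reachable set is {1, 2, 3, 4, 5, 6, 8, 9, 10, 11, 12}. That leaves 7 unreachable — 1 in total.

1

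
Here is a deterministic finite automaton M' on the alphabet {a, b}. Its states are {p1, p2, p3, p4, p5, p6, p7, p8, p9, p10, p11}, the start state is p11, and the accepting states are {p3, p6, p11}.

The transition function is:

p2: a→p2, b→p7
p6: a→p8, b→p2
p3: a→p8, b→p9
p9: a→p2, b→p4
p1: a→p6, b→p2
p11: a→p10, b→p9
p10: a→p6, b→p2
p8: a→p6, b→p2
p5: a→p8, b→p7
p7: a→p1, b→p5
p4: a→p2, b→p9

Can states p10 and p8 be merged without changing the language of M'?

Yes

States {p3} cannot be reached from the start state, so discard them.
Start with accepting vs non-accepting: {p6,p11} | {p1,p2,p4,p5,p7,p8,p9,p10}.
Refine {p1,p2,p4,p5,p7,p8,p9,p10} on symbol a: members go to different blocks, giving {p2,p4,p5,p7,p9} and {p1,p8,p10}.
On input a, block {p2,p4,p5,p7,p9} splits into {p2,p4,p9} and {p5,p7}.
On input b, block {p2,p4,p9} splits into {p4,p9} and {p2}.
On input b, block {p6,p11} splits into {p6} and {p11}.
No further refinement is possible. Final partition (6 blocks): {p6} | {p4,p9} | {p1,p8,p10} | {p5,p7} | {p2} | {p11}.
p10 and p8 lie in the same block of the stable partition, so they are equivalent — no string distinguishes them.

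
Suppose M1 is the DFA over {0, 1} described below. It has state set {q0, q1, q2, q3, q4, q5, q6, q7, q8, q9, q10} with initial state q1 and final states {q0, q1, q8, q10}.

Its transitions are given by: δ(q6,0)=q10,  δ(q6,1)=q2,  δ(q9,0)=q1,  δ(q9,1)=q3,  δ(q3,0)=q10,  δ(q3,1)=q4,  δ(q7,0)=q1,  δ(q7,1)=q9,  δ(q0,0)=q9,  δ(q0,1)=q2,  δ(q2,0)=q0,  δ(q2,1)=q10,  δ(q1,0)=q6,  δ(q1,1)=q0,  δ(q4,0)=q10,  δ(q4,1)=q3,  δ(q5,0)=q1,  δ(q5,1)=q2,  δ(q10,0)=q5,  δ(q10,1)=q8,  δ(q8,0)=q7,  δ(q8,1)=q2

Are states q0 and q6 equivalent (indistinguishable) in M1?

All states are reachable from the start state.
Start with accepting vs non-accepting: {q0,q1,q8,q10} | {q2,q3,q4,q5,q6,q7,q9}.
Split {q0,q1,q8,q10} by δ(·,1) → {q0,q8} and {q1,q10}.
Refine {q2,q3,q4,q5,q6,q7,q9} on symbol 0: members go to different blocks, giving {q3,q4,q5,q6,q7,q9} and {q2}.
On input 1, block {q3,q4,q5,q6,q7,q9} splits into {q3,q4,q7,q9} and {q5,q6}.
No further refinement is possible. Final partition (5 blocks): {q0,q8} | {q3,q4,q7,q9} | {q1,q10} | {q2} | {q5,q6}.
q0 and q6 end up in different blocks, so they are distinguishable. For instance, the string 'ε' is accepted from only q0.

No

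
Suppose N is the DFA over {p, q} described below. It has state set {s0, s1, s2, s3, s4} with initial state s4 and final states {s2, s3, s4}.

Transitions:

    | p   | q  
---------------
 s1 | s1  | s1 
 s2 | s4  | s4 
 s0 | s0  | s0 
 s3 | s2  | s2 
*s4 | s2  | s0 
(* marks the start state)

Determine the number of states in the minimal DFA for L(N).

Reachable states from the start: {s0,s2,s4}. Unreachable: {s1,s3} — drop them.
Initial partition by acceptance: {s2,s4} | {s0}.
On input q, block {s2,s4} splits into {s2} and {s4}.
The partition is now stable with 3 blocks: {s2} | {s0} | {s4}.

3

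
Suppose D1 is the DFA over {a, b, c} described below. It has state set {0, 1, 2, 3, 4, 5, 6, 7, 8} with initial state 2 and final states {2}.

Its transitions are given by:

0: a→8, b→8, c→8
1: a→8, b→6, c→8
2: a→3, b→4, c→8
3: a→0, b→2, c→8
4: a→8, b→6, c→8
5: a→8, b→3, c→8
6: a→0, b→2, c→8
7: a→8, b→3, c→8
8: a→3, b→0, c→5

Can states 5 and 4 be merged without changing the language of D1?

Yes

First remove the unreachable states {1,7}; 7 states remain.
Start with accepting vs non-accepting: {2} | {0,3,4,5,6,8}.
Split {0,3,4,5,6,8} by δ(·,b) → {0,4,5,8} and {3,6}.
On input a, block {0,4,5,8} splits into {0,4,5} and {8}.
On input b, block {0,4,5} splits into {4,5} and {0}.
Stable partition: {2} | {4,5} | {3,6} | {8} | {0} — 5 equivalence classes.
5 and 4 lie in the same block of the stable partition, so they are equivalent — no string distinguishes them.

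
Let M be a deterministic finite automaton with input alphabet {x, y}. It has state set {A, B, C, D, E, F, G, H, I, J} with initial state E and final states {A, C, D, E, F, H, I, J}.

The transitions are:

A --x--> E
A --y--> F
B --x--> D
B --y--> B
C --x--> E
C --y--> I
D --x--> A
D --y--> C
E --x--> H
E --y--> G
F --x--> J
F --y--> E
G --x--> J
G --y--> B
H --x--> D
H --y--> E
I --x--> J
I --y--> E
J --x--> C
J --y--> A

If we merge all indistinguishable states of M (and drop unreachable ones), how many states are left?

P0 = {A,C,D,E,F,H,I,J} | {B,G}.
On input y, block {A,C,D,E,F,H,I,J} splits into {A,C,D,F,H,I,J} and {E}.
Refine {A,C,D,F,H,I,J} on symbol x: members go to different blocks, giving {D,F,H,I,J} and {A,C}.
On input x, block {D,F,H,I,J} splits into {F,H,I} and {D,J}.
No further refinement is possible. Final partition (5 blocks): {F,H,I} | {B,G} | {E} | {A,C} | {D,J}.

5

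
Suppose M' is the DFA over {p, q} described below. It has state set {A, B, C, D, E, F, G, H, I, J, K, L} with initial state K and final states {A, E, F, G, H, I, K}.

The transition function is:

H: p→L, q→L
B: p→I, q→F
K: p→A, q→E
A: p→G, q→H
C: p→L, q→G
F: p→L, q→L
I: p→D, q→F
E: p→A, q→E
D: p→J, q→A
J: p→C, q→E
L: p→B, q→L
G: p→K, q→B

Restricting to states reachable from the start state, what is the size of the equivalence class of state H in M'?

Every state is reachable, so we keep all 12.
Initial partition by acceptance: {A,E,F,G,H,I,K} | {B,C,D,J,L}.
On input p, block {A,E,F,G,H,I,K} splits into {A,E,G,K} and {F,H,I}.
On input q, block {A,E,G,K} splits into {E,K} and {A} and {G}.
Refine {B,C,D,J,L} on symbol p: members go to different blocks, giving {C,D,J,L} and {B}.
Refine {C,D,J,L} on symbol p: members go to different blocks, giving {C,D,J} and {L}.
Refine {C,D,J} on symbol p: members go to different blocks, giving {D,J} and {C}.
Split {D,J} by δ(·,p) → {D} and {J}.
On input p, block {F,H,I} splits into {F,H} and {I}.
Stable partition: {E,K} | {D} | {F,H} | {A} | {G} | {B} | {L} | {C} | {J} | {I} — 10 equivalence classes.
State H belongs to the block {F,H}, which has 2 states.

2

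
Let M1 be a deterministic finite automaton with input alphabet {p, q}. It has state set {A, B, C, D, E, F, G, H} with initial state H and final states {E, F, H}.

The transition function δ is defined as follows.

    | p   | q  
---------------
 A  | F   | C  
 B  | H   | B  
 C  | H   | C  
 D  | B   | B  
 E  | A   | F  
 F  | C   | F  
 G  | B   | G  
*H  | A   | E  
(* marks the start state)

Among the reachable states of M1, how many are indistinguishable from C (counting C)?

2

Reachable states from the start: {A,C,E,F,H}. Unreachable: {B,D,G} — drop them.
Start with accepting vs non-accepting: {E,F,H} | {A,C}.
No further refinement is possible. Final partition (2 blocks): {E,F,H} | {A,C}.
The equivalence class containing C is {A,C}, of size 2.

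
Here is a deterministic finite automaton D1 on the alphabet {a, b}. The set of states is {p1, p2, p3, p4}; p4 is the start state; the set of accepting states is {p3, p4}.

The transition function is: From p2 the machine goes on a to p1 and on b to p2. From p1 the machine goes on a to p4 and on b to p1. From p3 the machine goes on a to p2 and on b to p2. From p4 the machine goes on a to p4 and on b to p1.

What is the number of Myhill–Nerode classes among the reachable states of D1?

States {p2,p3} cannot be reached from the start state, so discard them.
P0 = {p4} | {p1}.
The partition is now stable with 2 blocks: {p4} | {p1}.

2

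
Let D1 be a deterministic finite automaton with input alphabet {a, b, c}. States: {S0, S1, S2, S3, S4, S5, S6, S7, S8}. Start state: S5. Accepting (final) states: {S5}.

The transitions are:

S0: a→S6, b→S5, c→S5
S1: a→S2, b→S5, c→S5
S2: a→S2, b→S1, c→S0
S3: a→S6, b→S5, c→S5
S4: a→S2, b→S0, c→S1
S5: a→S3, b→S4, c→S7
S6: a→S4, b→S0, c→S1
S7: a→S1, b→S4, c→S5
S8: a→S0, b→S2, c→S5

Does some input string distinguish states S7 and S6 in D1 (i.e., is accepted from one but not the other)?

Yes

Reachable states from the start: {S0,S1,S2,S3,S4,S5,S6,S7}. Unreachable: {S8} — drop them.
P0 = {S5} | {S0,S1,S2,S3,S4,S6,S7}.
Split {S0,S1,S2,S3,S4,S6,S7} by δ(·,b) → {S2,S4,S6,S7} and {S0,S1,S3}.
On input a, block {S2,S4,S6,S7} splits into {S2,S4,S6} and {S7}.
No further refinement is possible. Final partition (4 blocks): {S5} | {S2,S4,S6} | {S0,S1,S3} | {S7}.
S7 and S6 end up in different blocks, so they are distinguishable. For instance, the string 'c' is accepted from only S7.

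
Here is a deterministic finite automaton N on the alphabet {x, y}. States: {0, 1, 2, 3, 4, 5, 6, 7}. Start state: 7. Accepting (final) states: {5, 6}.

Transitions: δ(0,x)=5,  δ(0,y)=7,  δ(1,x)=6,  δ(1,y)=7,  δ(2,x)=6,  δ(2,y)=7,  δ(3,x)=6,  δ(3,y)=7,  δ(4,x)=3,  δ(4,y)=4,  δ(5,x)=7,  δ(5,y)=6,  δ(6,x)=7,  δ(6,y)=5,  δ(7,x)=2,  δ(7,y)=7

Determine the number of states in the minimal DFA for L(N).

First remove the unreachable states {0,1,3,4}; 4 states remain.
P0 = {5,6} | {2,7}.
On input x, block {2,7} splits into {2} and {7}.
The partition is now stable with 3 blocks: {5,6} | {2} | {7}.

3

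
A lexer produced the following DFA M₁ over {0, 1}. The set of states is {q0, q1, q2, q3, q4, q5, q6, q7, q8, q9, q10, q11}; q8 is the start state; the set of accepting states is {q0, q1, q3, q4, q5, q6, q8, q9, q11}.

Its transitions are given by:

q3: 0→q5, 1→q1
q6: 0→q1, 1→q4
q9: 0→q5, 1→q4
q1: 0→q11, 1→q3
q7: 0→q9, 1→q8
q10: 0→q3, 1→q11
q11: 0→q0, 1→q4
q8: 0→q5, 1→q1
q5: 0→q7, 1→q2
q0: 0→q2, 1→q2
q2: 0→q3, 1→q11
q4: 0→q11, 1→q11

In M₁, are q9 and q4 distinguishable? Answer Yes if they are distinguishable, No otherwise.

Yes

First remove the unreachable states {q6,q10}; 10 states remain.
Start with accepting vs non-accepting: {q0,q1,q3,q4,q5,q8,q9,q11} | {q2,q7}.
Refine {q0,q1,q3,q4,q5,q8,q9,q11} on symbol 0: members go to different blocks, giving {q1,q3,q4,q8,q9,q11} and {q0,q5}.
Refine {q1,q3,q4,q8,q9,q11} on symbol 0: members go to different blocks, giving {q3,q8,q9,q11} and {q1,q4}.
Stable partition: {q3,q8,q9,q11} | {q2,q7} | {q0,q5} | {q1,q4} — 4 equivalence classes.
q9 and q4 end up in different blocks, so they are distinguishable. For instance, the string '00' is accepted from only q4.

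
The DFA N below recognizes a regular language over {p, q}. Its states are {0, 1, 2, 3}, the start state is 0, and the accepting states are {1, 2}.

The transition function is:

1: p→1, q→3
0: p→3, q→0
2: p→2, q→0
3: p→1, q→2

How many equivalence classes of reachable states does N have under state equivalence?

4

P0 = {1,2} | {0,3}.
Split {0,3} by δ(·,p) → {0} and {3}.
Refine {1,2} on symbol q: members go to different blocks, giving {1} and {2}.
Stable partition: {1} | {0} | {3} | {2} — 4 equivalence classes.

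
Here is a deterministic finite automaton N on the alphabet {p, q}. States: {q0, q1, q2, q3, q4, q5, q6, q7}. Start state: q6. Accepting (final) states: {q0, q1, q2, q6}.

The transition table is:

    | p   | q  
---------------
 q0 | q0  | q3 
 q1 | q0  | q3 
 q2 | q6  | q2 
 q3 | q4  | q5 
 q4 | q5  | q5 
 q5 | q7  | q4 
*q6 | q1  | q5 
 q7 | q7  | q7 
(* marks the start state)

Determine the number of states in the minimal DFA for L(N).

States {q2} cannot be reached from the start state, so discard them.
Initial partition by acceptance: {q0,q1,q6} | {q3,q4,q5,q7}.
The partition is now stable with 2 blocks: {q0,q1,q6} | {q3,q4,q5,q7}.

2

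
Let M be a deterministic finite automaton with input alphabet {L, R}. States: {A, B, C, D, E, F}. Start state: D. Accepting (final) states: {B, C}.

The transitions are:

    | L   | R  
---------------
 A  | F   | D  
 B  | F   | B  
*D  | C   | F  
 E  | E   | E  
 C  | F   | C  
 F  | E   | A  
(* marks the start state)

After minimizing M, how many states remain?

5

Reachable states from the start: {A,C,D,E,F}. Unreachable: {B} — drop them.
P0 = {C} | {A,D,E,F}.
Split {A,D,E,F} by δ(·,L) → {A,E,F} and {D}.
On input R, block {A,E,F} splits into {E,F} and {A}.
Split {E,F} by δ(·,R) → {E} and {F}.
No further refinement is possible. Final partition (5 blocks): {C} | {E} | {D} | {A} | {F}.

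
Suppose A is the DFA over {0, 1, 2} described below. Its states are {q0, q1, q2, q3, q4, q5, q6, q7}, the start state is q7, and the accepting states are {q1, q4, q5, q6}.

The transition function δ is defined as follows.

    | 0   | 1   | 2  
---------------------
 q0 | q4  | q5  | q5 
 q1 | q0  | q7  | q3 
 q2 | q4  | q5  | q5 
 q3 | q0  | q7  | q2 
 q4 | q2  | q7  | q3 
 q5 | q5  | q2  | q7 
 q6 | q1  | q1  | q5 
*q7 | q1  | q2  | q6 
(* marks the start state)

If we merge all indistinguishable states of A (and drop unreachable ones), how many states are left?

P0 = {q1,q4,q5,q6} | {q0,q2,q3,q7}.
On input 0, block {q1,q4,q5,q6} splits into {q1,q4} and {q5,q6}.
Refine {q0,q2,q3,q7} on symbol 0: members go to different blocks, giving {q0,q2,q7} and {q3}.
Split {q0,q2,q7} by δ(·,1) → {q0,q2} and {q7}.
On input 0, block {q5,q6} splits into {q5} and {q6}.
The partition is now stable with 6 blocks: {q1,q4} | {q0,q2} | {q5} | {q3} | {q7} | {q6}.

6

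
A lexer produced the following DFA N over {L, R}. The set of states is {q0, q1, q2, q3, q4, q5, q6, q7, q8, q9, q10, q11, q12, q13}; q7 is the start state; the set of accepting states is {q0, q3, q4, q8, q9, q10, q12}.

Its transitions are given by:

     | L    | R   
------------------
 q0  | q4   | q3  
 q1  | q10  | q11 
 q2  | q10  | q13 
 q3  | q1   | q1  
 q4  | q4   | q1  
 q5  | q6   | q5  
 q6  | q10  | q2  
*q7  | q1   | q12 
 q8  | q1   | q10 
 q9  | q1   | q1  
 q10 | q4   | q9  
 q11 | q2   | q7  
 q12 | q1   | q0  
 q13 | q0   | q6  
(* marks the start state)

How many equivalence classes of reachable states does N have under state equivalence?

States {q5,q8} cannot be reached from the start state, so discard them.
Initial partition by acceptance: {q0,q3,q4,q9,q10,q12} | {q1,q2,q6,q7,q11,q13}.
Refine {q0,q3,q4,q9,q10,q12} on symbol L: members go to different blocks, giving {q0,q4,q10} and {q3,q9,q12}.
On input R, block {q0,q4,q10} splits into {q0,q10} and {q4}.
Split {q1,q2,q6,q7,q11,q13} by δ(·,L) → {q1,q2,q6,q13} and {q7,q11}.
Split {q1,q2,q6,q13} by δ(·,R) → {q2,q6,q13} and {q1}.
On input R, block {q3,q9,q12} splits into {q3,q9} and {q12}.
On input L, block {q7,q11} splits into {q7} and {q11}.
The partition is now stable with 8 blocks: {q0,q10} | {q2,q6,q13} | {q3,q9} | {q4} | {q7} | {q1} | {q12} | {q11}.

8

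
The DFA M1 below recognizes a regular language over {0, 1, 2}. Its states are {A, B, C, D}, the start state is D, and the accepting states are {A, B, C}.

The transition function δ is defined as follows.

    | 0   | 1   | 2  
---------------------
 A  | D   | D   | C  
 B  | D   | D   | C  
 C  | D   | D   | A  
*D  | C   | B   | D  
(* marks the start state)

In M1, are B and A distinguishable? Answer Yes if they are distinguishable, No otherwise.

No

Start with accepting vs non-accepting: {A,B,C} | {D}.
No further refinement is possible. Final partition (2 blocks): {A,B,C} | {D}.
B and A lie in the same block of the stable partition, so they are equivalent — no string distinguishes them.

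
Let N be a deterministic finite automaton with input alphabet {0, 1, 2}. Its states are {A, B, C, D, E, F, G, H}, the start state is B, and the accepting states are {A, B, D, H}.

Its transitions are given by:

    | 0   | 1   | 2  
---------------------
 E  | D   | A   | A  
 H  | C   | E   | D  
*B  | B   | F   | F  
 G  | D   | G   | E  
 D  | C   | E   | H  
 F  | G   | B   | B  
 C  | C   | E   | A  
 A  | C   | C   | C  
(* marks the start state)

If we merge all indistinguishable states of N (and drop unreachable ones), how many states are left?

7

Every state is reachable, so we keep all 8.
P0 = {A,B,D,H} | {C,E,F,G}.
On input 0, block {A,B,D,H} splits into {A,D,H} and {B}.
On input 2, block {A,D,H} splits into {D,H} and {A}.
Split {C,E,F,G} by δ(·,0) → {C,F} and {E,G}.
Refine {C,F} on symbol 0: members go to different blocks, giving {C} and {F}.
On input 1, block {E,G} splits into {E} and {G}.
No further refinement is possible. Final partition (7 blocks): {D,H} | {C} | {B} | {A} | {E} | {F} | {G}.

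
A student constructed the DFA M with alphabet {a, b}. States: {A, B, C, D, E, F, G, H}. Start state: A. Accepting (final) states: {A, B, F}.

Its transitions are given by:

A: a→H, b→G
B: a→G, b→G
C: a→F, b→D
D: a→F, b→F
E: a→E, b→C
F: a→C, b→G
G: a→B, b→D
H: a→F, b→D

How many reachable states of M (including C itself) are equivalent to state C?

States {E} cannot be reached from the start state, so discard them.
Initial partition by acceptance: {A,B,F} | {C,D,G,H}.
Refine {C,D,G,H} on symbol b: members go to different blocks, giving {C,G,H} and {D}.
Stable partition: {A,B,F} | {C,G,H} | {D} — 3 equivalence classes.
The equivalence class containing C is {C,G,H}, of size 3.

3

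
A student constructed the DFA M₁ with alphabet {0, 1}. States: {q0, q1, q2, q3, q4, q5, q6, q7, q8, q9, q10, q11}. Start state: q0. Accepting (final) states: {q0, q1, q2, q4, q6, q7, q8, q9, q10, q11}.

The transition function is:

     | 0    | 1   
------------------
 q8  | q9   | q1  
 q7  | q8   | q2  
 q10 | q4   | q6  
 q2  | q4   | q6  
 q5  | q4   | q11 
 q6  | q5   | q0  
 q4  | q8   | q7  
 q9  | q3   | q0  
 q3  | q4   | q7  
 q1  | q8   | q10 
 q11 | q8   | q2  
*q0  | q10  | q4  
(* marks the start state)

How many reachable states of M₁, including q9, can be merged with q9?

2

P0 = {q0,q1,q2,q4,q6,q7,q8,q9,q10,q11} | {q3,q5}.
Refine {q0,q1,q2,q4,q6,q7,q8,q9,q10,q11} on symbol 0: members go to different blocks, giving {q0,q1,q2,q4,q7,q8,q10,q11} and {q6,q9}.
Refine {q0,q1,q2,q4,q7,q8,q10,q11} on symbol 0: members go to different blocks, giving {q0,q1,q2,q4,q7,q10,q11} and {q8}.
Split {q0,q1,q2,q4,q7,q10,q11} by δ(·,0) → {q1,q4,q7,q11} and {q0,q2,q10}.
Split {q1,q4,q7,q11} by δ(·,1) → {q1,q7,q11} and {q4}.
Split {q0,q2,q10} by δ(·,0) → {q2,q10} and {q0}.
Stable partition: {q1,q7,q11} | {q3,q5} | {q6,q9} | {q8} | {q2,q10} | {q4} | {q0} — 7 equivalence classes.
The equivalence class containing q9 is {q6,q9}, of size 2.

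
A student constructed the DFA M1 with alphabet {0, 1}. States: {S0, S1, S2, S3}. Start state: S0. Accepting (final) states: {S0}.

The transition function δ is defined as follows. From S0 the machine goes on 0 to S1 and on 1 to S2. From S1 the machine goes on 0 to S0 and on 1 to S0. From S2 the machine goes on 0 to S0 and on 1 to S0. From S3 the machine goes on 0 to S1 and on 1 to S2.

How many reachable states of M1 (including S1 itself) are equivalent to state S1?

2

First remove the unreachable states {S3}; 3 states remain.
Initial partition by acceptance: {S0} | {S1,S2}.
No further refinement is possible. Final partition (2 blocks): {S0} | {S1,S2}.
State S1 belongs to the block {S1,S2}, which has 2 states.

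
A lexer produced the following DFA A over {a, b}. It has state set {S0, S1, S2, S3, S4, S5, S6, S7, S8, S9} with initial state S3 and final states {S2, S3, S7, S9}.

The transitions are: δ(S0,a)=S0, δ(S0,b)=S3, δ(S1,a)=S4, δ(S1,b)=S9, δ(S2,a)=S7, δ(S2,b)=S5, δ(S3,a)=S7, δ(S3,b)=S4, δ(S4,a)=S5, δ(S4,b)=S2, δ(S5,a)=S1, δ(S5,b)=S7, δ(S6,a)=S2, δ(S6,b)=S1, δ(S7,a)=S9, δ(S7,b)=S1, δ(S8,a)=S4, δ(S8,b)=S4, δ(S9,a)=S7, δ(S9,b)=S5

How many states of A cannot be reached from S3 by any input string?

BFS from S3 reaches {S1, S2, S3, S4, S5, S7, S9}; the 3 state(s) S0, S6, S8 are never visited.

3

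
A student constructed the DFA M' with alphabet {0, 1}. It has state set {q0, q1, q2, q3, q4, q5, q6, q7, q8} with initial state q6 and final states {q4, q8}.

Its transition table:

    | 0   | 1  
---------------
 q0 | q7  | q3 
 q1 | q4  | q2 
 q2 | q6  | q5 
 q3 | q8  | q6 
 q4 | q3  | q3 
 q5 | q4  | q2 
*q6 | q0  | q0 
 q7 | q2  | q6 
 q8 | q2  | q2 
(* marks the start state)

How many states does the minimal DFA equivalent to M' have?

Reachable states from the start: {q0,q2,q3,q4,q5,q6,q7,q8}. Unreachable: {q1} — drop them.
P0 = {q4,q8} | {q0,q2,q3,q5,q6,q7}.
On input 0, block {q0,q2,q3,q5,q6,q7} splits into {q0,q2,q6,q7} and {q3,q5}.
Refine {q4,q8} on symbol 0: members go to different blocks, giving {q4} and {q8}.
Split {q0,q2,q6,q7} by δ(·,1) → {q0,q2} and {q6,q7}.
Split {q3,q5} by δ(·,0) → {q3} and {q5}.
Split {q0,q2} by δ(·,1) → {q0} and {q2}.
On input 0, block {q6,q7} splits into {q6} and {q7}.
The partition is now stable with 8 blocks: {q4} | {q0} | {q3} | {q8} | {q6} | {q5} | {q2} | {q7}.

8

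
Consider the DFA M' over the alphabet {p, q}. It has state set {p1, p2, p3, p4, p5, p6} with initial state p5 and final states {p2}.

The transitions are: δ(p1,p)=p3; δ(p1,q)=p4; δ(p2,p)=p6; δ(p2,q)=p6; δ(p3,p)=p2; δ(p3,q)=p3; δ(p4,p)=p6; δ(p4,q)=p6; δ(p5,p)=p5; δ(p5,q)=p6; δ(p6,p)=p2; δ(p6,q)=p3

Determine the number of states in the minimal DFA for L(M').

3

Reachable states from the start: {p2,p3,p5,p6}. Unreachable: {p1,p4} — drop them.
P0 = {p2} | {p3,p5,p6}.
Split {p3,p5,p6} by δ(·,p) → {p3,p6} and {p5}.
The partition is now stable with 3 blocks: {p2} | {p3,p6} | {p5}.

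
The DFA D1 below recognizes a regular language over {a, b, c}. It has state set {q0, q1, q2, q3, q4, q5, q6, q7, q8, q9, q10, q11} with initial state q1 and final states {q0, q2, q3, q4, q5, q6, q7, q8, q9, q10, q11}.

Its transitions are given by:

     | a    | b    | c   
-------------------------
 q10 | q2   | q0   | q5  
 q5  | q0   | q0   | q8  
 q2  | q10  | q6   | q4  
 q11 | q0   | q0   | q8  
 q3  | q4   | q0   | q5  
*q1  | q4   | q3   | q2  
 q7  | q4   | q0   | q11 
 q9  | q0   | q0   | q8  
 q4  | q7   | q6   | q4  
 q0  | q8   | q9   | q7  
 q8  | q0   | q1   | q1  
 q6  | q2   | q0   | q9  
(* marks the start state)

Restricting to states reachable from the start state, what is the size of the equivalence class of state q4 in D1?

2

Every state is reachable, so we keep all 12.
Start with accepting vs non-accepting: {q0,q2,q3,q4,q5,q6,q7,q8,q9,q10,q11} | {q1}.
Refine {q0,q2,q3,q4,q5,q6,q7,q8,q9,q10,q11} on symbol b: members go to different blocks, giving {q0,q2,q3,q4,q5,q6,q7,q9,q10,q11} and {q8}.
Refine {q0,q2,q3,q4,q5,q6,q7,q9,q10,q11} on symbol a: members go to different blocks, giving {q2,q3,q4,q5,q6,q7,q9,q10,q11} and {q0}.
On input a, block {q2,q3,q4,q5,q6,q7,q9,q10,q11} splits into {q2,q3,q4,q6,q7,q10} and {q5,q9,q11}.
Refine {q2,q3,q4,q6,q7,q10} on symbol b: members go to different blocks, giving {q3,q6,q7,q10} and {q2,q4}.
Stable partition: {q3,q6,q7,q10} | {q1} | {q8} | {q0} | {q5,q9,q11} | {q2,q4} — 6 equivalence classes.
The equivalence class containing q4 is {q2,q4}, of size 2.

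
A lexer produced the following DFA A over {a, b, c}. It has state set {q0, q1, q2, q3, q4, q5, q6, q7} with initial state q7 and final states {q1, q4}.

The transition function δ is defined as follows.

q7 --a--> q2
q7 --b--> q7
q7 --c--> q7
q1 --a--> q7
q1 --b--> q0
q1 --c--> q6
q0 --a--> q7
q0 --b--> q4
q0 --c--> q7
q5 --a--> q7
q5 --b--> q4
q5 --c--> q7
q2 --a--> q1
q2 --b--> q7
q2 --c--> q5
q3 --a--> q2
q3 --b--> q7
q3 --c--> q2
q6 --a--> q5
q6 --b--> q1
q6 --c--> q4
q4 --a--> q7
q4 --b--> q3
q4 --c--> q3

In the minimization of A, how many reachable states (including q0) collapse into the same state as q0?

2

All states are reachable from the start state.
Start with accepting vs non-accepting: {q1,q4} | {q0,q2,q3,q5,q6,q7}.
On input a, block {q0,q2,q3,q5,q6,q7} splits into {q0,q3,q5,q6,q7} and {q2}.
Refine {q0,q3,q5,q6,q7} on symbol a: members go to different blocks, giving {q0,q5,q6} and {q3,q7}.
Split {q1,q4} by δ(·,b) → {q1} and {q4}.
Split {q0,q5,q6} by δ(·,a) → {q0,q5} and {q6}.
Refine {q3,q7} on symbol c: members go to different blocks, giving {q3} and {q7}.
Stable partition: {q1} | {q0,q5} | {q2} | {q3} | {q4} | {q6} | {q7} — 7 equivalence classes.
State q0 belongs to the block {q0,q5}, which has 2 states.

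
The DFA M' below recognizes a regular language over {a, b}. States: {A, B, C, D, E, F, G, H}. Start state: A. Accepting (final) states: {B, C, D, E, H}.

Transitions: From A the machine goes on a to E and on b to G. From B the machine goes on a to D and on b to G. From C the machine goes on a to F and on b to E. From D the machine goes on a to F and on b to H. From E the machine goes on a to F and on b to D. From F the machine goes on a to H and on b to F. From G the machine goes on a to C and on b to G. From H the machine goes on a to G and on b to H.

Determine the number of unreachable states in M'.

BFS from A reaches {A, C, D, E, F, G, H}; the 1 state(s) B are never visited.

1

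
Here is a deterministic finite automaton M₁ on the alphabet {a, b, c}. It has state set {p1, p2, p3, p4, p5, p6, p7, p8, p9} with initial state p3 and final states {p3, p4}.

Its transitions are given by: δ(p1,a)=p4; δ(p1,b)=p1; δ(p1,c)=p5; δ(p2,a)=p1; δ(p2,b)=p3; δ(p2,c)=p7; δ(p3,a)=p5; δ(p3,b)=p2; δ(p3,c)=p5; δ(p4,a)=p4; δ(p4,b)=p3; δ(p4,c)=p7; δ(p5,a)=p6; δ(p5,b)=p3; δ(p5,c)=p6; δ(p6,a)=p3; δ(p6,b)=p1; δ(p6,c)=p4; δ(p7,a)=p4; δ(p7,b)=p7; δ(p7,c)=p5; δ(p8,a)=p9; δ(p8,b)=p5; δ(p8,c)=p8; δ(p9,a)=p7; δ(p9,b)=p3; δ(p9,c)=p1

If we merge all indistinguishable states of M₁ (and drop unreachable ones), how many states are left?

States {p8,p9} cannot be reached from the start state, so discard them.
Start with accepting vs non-accepting: {p3,p4} | {p1,p2,p5,p6,p7}.
Split {p3,p4} by δ(·,a) → {p3} and {p4}.
Refine {p1,p2,p5,p6,p7} on symbol a: members go to different blocks, giving {p1,p7} and {p2,p5} and {p6}.
On input a, block {p2,p5} splits into {p2} and {p5}.
The partition is now stable with 6 blocks: {p3} | {p1,p7} | {p4} | {p2} | {p6} | {p5}.

6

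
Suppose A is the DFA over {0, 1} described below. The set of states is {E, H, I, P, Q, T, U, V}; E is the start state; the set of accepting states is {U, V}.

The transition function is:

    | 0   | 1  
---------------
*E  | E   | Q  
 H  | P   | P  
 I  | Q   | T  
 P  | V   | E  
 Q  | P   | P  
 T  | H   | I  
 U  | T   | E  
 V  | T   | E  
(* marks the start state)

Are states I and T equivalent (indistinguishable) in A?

First remove the unreachable states {U}; 7 states remain.
Initial partition by acceptance: {V} | {E,H,I,P,Q,T}.
Refine {E,H,I,P,Q,T} on symbol 0: members go to different blocks, giving {E,H,I,Q,T} and {P}.
Split {E,H,I,Q,T} by δ(·,0) → {E,I,T} and {H,Q}.
On input 0, block {E,I,T} splits into {I,T} and {E}.
Stable partition: {V} | {I,T} | {P} | {H,Q} | {E} — 5 equivalence classes.
I and T lie in the same block of the stable partition, so they are equivalent — no string distinguishes them.

Yes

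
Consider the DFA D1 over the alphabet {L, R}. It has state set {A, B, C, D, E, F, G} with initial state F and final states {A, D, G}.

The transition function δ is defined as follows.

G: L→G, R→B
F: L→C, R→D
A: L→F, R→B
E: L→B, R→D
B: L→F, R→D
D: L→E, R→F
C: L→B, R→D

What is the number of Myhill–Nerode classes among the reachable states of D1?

First remove the unreachable states {A,G}; 5 states remain.
P0 = {D} | {B,C,E,F}.
No further refinement is possible. Final partition (2 blocks): {D} | {B,C,E,F}.

2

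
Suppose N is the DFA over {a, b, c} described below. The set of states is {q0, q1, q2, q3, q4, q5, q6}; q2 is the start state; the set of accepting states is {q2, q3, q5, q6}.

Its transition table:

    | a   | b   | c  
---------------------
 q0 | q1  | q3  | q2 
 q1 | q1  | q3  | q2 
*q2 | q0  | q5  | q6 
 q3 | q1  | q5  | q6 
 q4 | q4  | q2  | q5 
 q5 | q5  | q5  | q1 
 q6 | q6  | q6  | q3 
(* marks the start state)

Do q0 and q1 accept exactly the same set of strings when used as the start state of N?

First remove the unreachable states {q4}; 6 states remain.
P0 = {q2,q3,q5,q6} | {q0,q1}.
Refine {q2,q3,q5,q6} on symbol a: members go to different blocks, giving {q2,q3} and {q5,q6}.
Split {q5,q6} by δ(·,c) → {q5} and {q6}.
Stable partition: {q2,q3} | {q0,q1} | {q5} | {q6} — 4 equivalence classes.
q0 and q1 lie in the same block of the stable partition, so they are equivalent — no string distinguishes them.

Yes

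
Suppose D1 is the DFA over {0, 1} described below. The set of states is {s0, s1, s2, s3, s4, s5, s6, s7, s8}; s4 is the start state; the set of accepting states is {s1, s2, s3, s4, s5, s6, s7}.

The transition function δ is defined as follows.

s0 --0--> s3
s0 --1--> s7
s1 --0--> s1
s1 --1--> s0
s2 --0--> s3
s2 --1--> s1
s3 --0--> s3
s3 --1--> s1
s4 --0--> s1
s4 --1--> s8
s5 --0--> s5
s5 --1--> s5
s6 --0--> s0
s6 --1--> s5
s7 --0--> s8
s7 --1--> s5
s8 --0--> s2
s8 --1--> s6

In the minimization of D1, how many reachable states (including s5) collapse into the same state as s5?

All states are reachable from the start state.
P0 = {s1,s2,s3,s4,s5,s6,s7} | {s0,s8}.
Split {s1,s2,s3,s4,s5,s6,s7} by δ(·,0) → {s1,s2,s3,s4,s5} and {s6,s7}.
Split {s1,s2,s3,s4,s5} by δ(·,1) → {s2,s3,s5} and {s1,s4}.
Refine {s2,s3,s5} on symbol 1: members go to different blocks, giving {s2,s3} and {s5}.
No further refinement is possible. Final partition (5 blocks): {s2,s3} | {s0,s8} | {s6,s7} | {s1,s4} | {s5}.
State s5 belongs to the block {s5}, which has 1 states.

1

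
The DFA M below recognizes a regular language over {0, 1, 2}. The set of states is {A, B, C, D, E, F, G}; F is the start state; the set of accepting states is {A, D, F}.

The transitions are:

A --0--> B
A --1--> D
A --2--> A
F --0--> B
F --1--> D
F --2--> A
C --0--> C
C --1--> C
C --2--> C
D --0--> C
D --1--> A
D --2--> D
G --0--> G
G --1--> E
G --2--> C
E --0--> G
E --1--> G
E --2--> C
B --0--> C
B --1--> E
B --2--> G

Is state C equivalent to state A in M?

P0 = {A,D,F} | {B,C,E,G}.
The partition is now stable with 2 blocks: {A,D,F} | {B,C,E,G}.
C and A end up in different blocks, so they are distinguishable. For instance, the string 'ε' is accepted from only A.

No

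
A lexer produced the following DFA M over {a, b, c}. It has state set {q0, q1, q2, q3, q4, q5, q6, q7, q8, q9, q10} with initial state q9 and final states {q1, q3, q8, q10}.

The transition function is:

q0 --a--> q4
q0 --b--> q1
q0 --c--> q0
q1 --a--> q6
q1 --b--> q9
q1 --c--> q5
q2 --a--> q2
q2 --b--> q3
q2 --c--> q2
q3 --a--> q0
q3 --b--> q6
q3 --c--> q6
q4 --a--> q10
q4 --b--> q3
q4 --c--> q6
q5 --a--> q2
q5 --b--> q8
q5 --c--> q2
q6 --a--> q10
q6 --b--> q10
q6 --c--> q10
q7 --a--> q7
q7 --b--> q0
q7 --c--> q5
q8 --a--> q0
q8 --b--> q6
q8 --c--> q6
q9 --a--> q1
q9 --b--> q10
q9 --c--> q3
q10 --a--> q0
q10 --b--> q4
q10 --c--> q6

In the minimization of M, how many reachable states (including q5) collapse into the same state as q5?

2

Reachable states from the start: {q0,q1,q2,q3,q4,q5,q6,q8,q9,q10}. Unreachable: {q7} — drop them.
Initial partition by acceptance: {q1,q3,q8,q10} | {q0,q2,q4,q5,q6,q9}.
Split {q0,q2,q4,q5,q6,q9} by δ(·,a) → {q0,q2,q5} and {q4,q6,q9}.
On input a, block {q1,q3,q8,q10} splits into {q3,q8,q10} and {q1}.
On input a, block {q0,q2,q5} splits into {q2,q5} and {q0}.
Split {q4,q6,q9} by δ(·,a) → {q4,q6} and {q9}.
Refine {q4,q6} on symbol c: members go to different blocks, giving {q4} and {q6}.
Refine {q3,q8,q10} on symbol b: members go to different blocks, giving {q3,q8} and {q10}.
Stable partition: {q3,q8} | {q2,q5} | {q4} | {q1} | {q0} | {q9} | {q6} | {q10} — 8 equivalence classes.
The equivalence class containing q5 is {q2,q5}, of size 2.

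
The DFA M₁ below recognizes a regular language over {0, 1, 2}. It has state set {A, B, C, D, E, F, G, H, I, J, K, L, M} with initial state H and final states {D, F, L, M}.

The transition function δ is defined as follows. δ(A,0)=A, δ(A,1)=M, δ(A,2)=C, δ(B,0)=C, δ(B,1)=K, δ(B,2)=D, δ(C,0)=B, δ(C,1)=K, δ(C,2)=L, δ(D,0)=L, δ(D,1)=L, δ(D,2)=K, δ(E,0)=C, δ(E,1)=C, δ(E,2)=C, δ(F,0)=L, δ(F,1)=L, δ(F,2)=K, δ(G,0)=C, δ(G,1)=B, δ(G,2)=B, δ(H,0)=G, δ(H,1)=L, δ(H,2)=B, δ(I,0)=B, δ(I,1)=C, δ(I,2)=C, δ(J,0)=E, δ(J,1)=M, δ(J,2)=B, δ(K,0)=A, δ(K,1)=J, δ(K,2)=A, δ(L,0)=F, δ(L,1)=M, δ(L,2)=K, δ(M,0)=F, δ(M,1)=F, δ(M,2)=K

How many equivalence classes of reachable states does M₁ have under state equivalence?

6

States {I} cannot be reached from the start state, so discard them.
P0 = {D,F,L,M} | {A,B,C,E,G,H,J,K}.
On input 1, block {A,B,C,E,G,H,J,K} splits into {B,C,E,G,K} and {A,H,J}.
Refine {B,C,E,G,K} on symbol 0: members go to different blocks, giving {B,C,E,G} and {K}.
Split {B,C,E,G} by δ(·,1) → {B,C} and {E,G}.
On input 0, block {A,H,J} splits into {H,J} and {A}.
No further refinement is possible. Final partition (6 blocks): {D,F,L,M} | {B,C} | {H,J} | {K} | {E,G} | {A}.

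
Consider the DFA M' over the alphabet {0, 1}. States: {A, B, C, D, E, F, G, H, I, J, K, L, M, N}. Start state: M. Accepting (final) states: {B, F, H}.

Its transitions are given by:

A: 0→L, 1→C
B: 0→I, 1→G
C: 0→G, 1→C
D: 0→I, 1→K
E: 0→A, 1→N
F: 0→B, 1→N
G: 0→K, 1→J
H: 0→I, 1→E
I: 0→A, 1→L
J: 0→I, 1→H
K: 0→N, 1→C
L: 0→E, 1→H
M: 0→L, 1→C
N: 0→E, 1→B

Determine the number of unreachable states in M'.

2

Starting at M and following transitions, the reachable set is {A, B, C, E, G, H, I, J, K, L, M, N}. That leaves D, F unreachable — 2 in total.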